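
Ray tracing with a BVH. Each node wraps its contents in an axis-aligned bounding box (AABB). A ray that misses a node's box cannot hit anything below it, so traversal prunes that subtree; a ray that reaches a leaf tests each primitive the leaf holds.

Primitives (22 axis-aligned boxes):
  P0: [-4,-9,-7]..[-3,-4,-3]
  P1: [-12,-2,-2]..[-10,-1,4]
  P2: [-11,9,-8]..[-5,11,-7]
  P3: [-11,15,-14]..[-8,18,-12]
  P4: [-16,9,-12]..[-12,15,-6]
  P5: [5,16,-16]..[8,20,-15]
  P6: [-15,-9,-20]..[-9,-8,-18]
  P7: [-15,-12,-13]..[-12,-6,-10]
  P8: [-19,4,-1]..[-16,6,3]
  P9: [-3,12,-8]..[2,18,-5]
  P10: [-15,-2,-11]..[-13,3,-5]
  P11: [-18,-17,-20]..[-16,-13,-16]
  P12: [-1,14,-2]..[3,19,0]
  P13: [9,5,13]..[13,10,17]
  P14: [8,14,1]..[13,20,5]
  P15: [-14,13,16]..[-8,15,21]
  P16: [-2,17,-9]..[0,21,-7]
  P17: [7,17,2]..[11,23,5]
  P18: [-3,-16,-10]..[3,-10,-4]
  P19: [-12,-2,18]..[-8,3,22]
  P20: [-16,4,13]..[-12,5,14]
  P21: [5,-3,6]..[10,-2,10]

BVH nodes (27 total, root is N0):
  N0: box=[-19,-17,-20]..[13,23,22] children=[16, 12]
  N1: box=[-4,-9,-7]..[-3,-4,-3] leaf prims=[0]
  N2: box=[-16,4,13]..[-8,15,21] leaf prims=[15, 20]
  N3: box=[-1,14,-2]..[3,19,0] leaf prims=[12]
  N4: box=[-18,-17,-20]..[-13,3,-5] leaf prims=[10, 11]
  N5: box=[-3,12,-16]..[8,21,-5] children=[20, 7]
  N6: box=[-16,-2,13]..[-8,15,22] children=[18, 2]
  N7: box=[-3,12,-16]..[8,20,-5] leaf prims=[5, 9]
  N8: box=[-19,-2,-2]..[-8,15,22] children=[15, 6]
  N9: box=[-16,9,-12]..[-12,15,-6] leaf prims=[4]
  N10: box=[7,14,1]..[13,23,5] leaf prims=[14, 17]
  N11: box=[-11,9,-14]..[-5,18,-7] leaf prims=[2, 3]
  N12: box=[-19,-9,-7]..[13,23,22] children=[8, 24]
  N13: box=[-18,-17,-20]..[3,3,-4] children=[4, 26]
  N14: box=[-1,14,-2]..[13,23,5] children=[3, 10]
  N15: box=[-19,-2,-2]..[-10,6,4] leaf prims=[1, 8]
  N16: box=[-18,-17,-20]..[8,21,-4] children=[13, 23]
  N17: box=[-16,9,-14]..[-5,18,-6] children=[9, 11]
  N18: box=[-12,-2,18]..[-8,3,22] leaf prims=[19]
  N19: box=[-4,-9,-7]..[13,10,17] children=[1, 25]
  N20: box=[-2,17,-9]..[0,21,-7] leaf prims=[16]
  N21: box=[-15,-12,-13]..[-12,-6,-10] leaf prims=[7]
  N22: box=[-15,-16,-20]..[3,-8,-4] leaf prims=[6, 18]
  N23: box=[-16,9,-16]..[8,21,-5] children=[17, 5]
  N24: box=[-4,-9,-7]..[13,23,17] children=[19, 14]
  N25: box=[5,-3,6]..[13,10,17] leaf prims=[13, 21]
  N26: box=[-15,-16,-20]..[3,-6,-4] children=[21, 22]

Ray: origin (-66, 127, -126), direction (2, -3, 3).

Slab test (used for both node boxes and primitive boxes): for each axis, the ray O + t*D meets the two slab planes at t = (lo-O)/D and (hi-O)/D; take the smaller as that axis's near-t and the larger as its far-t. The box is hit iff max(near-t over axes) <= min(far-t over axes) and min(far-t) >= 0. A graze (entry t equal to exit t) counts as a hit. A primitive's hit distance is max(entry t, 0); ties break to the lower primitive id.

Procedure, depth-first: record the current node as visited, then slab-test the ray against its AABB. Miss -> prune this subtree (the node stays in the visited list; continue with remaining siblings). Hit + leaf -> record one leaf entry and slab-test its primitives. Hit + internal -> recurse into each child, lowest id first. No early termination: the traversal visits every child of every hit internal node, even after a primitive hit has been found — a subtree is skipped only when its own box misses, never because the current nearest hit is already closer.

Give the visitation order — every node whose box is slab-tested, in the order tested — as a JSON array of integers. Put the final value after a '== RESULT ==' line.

Trace the traversal:
N0 x:[47/2,79/2] y:[104/3,48] z:[106/3,148/3] -> hit [106/3,79/2], descend [12, 16]
  N12 x:[47/2,79/2] y:[104/3,136/3] z:[119/3,148/3] -> miss, prune
  N16 x:[24,37] y:[106/3,48] z:[106/3,122/3] -> hit [106/3,37], descend [13, 23]
    N13 x:[24,69/2] y:[124/3,48] z:[106/3,122/3] -> miss, prune
    N23 x:[25,37] y:[106/3,118/3] z:[110/3,121/3] -> hit [110/3,37], descend [5, 17]
      N5 x:[63/2,37] y:[106/3,115/3] z:[110/3,121/3] -> hit [110/3,37], descend [7, 20]
        N7 x:[63/2,37] y:[107/3,115/3] z:[110/3,121/3] -> hit [110/3,37] leaf, test {P5@t=110/3, P9(miss)}
        N20 x:[32,33] y:[106/3,110/3] z:[39,119/3] -> miss, prune
      N17 x:[25,61/2] y:[109/3,118/3] z:[112/3,40] -> miss, prune

order=[0, 12, 16, 13, 23, 5, 7, 20, 17]  |boxes|=9  |leaves|=1  hit=P5

== RESULT ==
[0, 12, 16, 13, 23, 5, 7, 20, 17]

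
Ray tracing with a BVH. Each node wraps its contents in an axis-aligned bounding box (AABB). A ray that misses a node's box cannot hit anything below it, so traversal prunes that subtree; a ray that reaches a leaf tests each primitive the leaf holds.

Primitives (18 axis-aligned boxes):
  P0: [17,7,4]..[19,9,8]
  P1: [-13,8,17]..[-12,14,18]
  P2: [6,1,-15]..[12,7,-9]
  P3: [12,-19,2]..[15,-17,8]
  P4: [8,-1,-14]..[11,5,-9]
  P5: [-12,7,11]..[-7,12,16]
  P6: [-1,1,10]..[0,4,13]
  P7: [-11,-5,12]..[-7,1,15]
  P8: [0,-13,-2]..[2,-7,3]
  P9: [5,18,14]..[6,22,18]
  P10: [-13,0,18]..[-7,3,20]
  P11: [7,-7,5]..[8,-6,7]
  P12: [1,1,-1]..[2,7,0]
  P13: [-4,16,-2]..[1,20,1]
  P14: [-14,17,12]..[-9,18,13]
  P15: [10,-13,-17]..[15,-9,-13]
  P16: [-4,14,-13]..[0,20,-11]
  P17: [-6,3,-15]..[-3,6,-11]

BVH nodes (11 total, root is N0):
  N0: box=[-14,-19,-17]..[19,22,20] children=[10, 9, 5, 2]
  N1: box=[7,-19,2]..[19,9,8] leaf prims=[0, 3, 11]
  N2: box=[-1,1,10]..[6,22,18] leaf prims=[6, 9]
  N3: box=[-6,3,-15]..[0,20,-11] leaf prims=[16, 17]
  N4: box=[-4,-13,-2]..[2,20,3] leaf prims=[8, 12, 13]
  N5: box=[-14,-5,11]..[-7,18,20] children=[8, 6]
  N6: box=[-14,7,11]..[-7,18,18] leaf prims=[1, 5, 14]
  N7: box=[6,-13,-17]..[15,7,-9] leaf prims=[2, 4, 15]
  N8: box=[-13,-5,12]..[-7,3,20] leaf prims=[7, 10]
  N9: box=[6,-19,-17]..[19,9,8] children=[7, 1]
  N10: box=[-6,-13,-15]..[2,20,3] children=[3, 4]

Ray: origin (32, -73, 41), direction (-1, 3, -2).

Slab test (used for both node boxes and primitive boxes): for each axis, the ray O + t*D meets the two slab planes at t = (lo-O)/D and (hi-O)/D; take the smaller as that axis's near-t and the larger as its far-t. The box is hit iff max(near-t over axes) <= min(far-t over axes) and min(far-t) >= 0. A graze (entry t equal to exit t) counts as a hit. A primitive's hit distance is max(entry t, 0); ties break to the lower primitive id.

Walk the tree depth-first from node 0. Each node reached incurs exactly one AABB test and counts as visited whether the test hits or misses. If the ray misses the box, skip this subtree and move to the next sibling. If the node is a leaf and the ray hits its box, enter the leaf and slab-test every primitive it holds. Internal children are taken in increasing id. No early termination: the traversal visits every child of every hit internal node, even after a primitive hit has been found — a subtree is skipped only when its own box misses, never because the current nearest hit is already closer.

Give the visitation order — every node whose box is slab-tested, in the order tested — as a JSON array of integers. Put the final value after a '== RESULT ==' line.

Walk:
N0 x:[13,46] y:[18,95/3] z:[21/2,29] -> hit [18,29], descend [2, 5, 9, 10]
  N2 x:[26,33] y:[74/3,95/3] z:[23/2,31/2] -> miss, prune
  N5 x:[39,46] y:[68/3,91/3] z:[21/2,15] -> miss, prune
  N9 x:[13,26] y:[18,82/3] z:[33/2,29] -> hit [18,26], descend [1, 7]
    N1 x:[13,25] y:[18,82/3] z:[33/2,39/2] -> hit [18,39/2] leaf, test {P0(miss), P3@t=18, P11(miss)}
    N7 x:[17,26] y:[20,80/3] z:[25,29] -> hit [25,26] leaf, test {P2@t=25, P4(miss), P15(miss)}
  N10 x:[30,38] y:[20,31] z:[19,28] -> miss, prune

Visited [0, 2, 5, 9, 1, 7, 10]. Tests: 7 box, 2 leaf. Nearest: P3.

== RESULT ==
[0, 2, 5, 9, 1, 7, 10]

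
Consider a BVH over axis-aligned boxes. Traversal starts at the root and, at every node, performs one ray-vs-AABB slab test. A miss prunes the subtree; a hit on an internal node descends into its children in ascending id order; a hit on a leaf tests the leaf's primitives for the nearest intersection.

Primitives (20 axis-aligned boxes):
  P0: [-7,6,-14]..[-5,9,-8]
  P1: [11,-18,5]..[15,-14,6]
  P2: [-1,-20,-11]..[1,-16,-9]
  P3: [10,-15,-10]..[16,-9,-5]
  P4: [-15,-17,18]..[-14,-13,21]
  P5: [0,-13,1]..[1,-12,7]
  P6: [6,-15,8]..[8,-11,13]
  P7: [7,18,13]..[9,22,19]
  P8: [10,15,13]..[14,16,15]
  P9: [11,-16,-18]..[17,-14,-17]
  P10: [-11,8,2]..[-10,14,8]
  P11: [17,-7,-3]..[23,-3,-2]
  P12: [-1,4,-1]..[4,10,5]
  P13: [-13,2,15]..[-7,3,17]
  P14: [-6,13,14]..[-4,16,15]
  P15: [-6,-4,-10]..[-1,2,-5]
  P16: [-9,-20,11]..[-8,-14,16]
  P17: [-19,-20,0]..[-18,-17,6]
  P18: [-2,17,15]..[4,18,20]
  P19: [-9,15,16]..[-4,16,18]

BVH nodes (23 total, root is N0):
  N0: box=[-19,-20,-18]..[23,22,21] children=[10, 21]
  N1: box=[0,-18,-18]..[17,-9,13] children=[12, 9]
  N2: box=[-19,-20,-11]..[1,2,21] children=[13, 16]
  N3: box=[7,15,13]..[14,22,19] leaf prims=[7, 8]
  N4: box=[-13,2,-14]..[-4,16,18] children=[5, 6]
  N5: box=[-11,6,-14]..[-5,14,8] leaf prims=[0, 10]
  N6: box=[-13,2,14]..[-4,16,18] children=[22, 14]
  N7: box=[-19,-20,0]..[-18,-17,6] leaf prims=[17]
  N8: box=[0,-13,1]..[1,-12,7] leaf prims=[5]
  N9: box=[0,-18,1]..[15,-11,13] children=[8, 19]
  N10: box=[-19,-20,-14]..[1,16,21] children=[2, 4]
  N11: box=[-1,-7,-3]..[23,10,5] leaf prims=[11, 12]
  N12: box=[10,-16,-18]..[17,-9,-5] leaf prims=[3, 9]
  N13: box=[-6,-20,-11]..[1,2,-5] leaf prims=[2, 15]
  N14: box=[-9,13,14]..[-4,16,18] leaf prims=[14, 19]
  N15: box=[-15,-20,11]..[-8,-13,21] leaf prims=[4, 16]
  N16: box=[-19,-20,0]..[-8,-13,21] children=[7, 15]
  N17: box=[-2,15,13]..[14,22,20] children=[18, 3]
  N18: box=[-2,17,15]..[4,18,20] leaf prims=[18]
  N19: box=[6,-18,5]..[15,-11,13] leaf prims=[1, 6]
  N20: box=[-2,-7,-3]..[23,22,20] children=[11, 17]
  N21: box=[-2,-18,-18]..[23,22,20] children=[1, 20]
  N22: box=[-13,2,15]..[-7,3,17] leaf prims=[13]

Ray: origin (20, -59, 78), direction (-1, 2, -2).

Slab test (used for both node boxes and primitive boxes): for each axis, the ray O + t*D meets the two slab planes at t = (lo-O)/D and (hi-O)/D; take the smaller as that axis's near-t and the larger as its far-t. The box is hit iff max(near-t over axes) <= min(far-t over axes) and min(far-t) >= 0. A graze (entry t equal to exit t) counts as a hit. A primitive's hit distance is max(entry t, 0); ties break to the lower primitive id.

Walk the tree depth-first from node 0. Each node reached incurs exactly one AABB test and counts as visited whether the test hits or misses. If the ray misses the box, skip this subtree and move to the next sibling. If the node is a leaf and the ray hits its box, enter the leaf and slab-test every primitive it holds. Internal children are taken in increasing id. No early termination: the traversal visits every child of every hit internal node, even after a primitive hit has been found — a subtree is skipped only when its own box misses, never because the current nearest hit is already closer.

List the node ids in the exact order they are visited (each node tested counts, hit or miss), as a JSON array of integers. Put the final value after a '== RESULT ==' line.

Traverse from the root:
N0 x:[-3,39] y:[39/2,81/2] z:[57/2,48] -> hit [57/2,39], descend [10, 21]
  N10 x:[19,39] y:[39/2,75/2] z:[57/2,46] -> hit [57/2,75/2], descend [2, 4]
    N2 x:[19,39] y:[39/2,61/2] z:[57/2,89/2] -> hit [57/2,61/2], descend [13, 16]
      N13 x:[19,26] y:[39/2,61/2] z:[83/2,89/2] -> miss, prune
      N16 x:[28,39] y:[39/2,23] z:[57/2,39] -> miss, prune
    N4 x:[24,33] y:[61/2,75/2] z:[30,46] -> hit [61/2,33], descend [5, 6]
      N5 x:[25,31] y:[65/2,73/2] z:[35,46] -> miss, prune
      N6 x:[24,33] y:[61/2,75/2] z:[30,32] -> hit [61/2,32], descend [14, 22]
        N14 x:[24,29] y:[36,75/2] z:[30,32] -> miss, prune
        N22 x:[27,33] y:[61/2,31] z:[61/2,63/2] -> hit [61/2,31] leaf, test {P13@t=61/2}
  N21 x:[-3,22] y:[41/2,81/2] z:[29,48] -> miss, prune

order=[0, 10, 2, 13, 16, 4, 5, 6, 14, 22, 21]  |boxes|=11  |leaves|=1  hit=P13

== RESULT ==
[0, 10, 2, 13, 16, 4, 5, 6, 14, 22, 21]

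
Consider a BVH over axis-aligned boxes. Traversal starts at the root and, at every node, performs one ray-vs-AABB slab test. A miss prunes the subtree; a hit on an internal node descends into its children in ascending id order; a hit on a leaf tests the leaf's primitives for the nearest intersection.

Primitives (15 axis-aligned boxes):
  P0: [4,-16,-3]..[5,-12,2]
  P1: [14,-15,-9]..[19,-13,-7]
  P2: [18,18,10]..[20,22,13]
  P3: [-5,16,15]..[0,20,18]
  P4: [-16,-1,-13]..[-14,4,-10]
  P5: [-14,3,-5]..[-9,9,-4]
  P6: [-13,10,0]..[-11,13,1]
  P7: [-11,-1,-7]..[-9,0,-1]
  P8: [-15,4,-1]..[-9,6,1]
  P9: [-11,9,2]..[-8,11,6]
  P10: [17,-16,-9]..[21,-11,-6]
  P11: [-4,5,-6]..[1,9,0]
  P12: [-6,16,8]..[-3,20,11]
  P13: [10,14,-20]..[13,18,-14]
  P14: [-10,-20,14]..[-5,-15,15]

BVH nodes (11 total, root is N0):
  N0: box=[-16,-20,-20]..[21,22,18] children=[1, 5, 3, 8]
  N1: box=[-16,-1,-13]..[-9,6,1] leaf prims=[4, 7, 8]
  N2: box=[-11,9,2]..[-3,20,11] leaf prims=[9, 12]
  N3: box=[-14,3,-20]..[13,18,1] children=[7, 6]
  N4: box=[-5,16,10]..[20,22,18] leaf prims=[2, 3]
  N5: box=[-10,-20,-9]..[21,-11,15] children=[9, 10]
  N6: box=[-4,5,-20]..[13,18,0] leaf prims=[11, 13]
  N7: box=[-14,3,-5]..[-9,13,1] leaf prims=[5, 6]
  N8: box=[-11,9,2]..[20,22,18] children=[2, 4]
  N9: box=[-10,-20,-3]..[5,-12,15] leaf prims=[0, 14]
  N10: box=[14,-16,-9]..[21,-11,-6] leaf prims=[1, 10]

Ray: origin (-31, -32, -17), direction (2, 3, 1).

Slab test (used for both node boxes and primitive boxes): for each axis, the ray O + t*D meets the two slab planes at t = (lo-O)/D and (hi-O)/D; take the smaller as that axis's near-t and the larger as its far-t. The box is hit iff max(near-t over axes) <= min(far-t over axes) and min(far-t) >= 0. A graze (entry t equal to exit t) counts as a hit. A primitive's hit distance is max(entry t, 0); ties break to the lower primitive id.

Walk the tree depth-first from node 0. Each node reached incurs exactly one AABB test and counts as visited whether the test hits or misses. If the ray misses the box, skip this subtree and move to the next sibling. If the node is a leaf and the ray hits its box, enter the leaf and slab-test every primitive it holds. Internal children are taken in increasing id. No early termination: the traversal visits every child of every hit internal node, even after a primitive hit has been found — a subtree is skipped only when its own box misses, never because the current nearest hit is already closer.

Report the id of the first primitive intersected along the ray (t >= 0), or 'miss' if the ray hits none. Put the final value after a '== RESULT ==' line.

Walk:
N0 x:[15/2,26] y:[4,18] z:[-3,35] -> hit [15/2,18], descend [1, 3, 5, 8]
  N1 x:[15/2,11] y:[31/3,38/3] z:[4,18] -> hit [31/3,11] leaf, test {P4(miss), P7@t=31/3, P8(miss)}
  N3 x:[17/2,22] y:[35/3,50/3] z:[-3,18] -> hit [35/3,50/3], descend [6, 7]
    N6 x:[27/2,22] y:[37/3,50/3] z:[-3,17] -> hit [27/2,50/3] leaf, test {P11@t=27/2, P13(miss)}
    N7 x:[17/2,11] y:[35/3,15] z:[12,18] -> miss, prune
  N5 x:[21/2,26] y:[4,7] z:[8,32] -> miss, prune
  N8 x:[10,51/2] y:[41/3,18] z:[19,35] -> miss, prune

Summary -> nodes [0, 1, 3, 6, 7, 5, 8]; box-tests=7; leaf-entries=2; first=P7

== RESULT ==
7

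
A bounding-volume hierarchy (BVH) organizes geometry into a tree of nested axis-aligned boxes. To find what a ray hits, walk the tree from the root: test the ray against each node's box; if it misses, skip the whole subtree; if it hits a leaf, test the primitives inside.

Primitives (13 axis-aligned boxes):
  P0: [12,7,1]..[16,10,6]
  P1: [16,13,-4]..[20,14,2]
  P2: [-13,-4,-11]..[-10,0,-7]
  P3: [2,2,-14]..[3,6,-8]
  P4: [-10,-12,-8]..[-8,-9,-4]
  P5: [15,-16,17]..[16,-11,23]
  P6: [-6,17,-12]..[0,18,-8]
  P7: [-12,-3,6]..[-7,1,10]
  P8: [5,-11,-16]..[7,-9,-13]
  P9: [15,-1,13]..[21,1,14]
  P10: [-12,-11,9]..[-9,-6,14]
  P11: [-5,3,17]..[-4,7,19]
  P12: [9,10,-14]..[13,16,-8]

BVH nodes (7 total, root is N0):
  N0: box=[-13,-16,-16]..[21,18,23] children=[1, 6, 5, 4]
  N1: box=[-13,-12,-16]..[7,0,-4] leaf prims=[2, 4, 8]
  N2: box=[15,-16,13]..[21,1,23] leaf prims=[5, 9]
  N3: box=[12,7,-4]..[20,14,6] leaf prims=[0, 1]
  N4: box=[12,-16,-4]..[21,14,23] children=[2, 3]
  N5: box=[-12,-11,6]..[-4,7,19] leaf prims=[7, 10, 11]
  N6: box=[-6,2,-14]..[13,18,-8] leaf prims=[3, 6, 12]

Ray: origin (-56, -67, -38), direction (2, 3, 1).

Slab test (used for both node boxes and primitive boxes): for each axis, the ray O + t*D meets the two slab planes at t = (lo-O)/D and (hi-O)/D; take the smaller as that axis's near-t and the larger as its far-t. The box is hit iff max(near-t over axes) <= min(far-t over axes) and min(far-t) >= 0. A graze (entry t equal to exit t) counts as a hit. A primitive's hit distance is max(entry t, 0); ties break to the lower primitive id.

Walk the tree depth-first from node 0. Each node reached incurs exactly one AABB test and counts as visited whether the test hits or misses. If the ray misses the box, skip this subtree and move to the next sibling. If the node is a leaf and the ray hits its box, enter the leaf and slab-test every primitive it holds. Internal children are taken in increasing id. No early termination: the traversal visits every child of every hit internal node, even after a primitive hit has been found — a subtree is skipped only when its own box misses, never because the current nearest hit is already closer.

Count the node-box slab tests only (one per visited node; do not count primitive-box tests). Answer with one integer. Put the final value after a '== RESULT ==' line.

Traverse from the root:
N0 x:[43/2,77/2] y:[17,85/3] z:[22,61] -> hit [22,85/3], descend [1, 4, 5, 6]
  N1 x:[43/2,63/2] y:[55/3,67/3] z:[22,34] -> hit [22,67/3] leaf, test {P2(miss), P4(miss), P8(miss)}
  N4 x:[34,77/2] y:[17,27] z:[34,61] -> miss, prune
  N5 x:[22,26] y:[56/3,74/3] z:[44,57] -> miss, prune
  N6 x:[25,69/2] y:[23,85/3] z:[24,30] -> hit [25,85/3] leaf, test {P3(miss), P6@t=28, P12(miss)}

5 AABB tests over nodes [0, 1, 4, 5, 6]; 2 leaves entered; closest P6.

== RESULT ==
5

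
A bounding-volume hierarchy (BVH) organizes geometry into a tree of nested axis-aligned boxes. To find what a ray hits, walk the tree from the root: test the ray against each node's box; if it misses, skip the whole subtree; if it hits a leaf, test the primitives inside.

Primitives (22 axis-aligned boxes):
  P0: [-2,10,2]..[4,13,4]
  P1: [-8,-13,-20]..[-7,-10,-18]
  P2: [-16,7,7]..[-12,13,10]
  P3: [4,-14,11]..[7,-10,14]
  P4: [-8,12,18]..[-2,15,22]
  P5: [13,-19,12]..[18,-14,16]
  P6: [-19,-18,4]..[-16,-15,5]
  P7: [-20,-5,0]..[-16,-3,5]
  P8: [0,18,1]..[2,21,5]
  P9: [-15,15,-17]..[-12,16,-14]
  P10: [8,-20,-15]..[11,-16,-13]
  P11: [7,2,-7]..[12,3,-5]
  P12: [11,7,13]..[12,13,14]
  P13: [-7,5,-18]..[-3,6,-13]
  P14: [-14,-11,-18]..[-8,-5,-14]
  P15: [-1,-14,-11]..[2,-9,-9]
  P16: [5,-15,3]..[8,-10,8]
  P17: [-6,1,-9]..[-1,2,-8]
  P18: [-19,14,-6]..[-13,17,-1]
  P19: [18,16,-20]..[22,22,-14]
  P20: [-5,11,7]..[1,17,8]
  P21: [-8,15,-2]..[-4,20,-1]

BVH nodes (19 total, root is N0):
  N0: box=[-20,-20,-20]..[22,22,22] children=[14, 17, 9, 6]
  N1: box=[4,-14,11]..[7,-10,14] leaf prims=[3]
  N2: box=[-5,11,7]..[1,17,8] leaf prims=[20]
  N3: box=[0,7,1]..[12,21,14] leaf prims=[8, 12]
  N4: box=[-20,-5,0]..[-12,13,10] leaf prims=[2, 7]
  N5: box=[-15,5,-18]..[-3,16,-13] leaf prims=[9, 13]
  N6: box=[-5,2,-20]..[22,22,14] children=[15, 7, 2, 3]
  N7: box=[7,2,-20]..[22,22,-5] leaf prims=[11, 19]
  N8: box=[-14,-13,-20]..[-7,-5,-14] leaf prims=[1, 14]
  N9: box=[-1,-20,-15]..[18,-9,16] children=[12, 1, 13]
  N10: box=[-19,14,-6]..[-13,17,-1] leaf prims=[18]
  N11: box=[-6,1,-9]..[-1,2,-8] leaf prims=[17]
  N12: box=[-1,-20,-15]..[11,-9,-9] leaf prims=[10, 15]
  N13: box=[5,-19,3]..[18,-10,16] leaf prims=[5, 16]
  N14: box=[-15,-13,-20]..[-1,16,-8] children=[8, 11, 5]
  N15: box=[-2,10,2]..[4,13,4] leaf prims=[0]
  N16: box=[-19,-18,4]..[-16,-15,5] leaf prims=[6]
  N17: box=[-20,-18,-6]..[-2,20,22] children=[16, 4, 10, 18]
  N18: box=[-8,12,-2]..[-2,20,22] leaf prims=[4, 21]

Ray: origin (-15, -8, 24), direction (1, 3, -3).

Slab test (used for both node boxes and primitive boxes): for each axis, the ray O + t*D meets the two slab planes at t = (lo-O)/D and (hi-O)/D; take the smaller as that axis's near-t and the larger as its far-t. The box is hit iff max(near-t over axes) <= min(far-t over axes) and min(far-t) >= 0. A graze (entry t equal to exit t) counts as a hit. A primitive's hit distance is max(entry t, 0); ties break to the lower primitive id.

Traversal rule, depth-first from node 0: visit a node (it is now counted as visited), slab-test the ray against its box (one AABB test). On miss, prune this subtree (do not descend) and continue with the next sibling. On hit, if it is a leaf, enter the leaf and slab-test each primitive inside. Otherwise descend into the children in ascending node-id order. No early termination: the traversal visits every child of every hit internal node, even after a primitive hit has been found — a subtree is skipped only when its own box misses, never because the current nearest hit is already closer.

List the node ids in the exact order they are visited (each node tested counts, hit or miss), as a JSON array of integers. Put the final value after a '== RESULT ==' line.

Traverse from the root:
N0 x:[-5,37] y:[-4,10] z:[2/3,44/3] -> hit [2/3,10], descend [6, 9, 14, 17]
  N6 x:[10,37] y:[10/3,10] z:[10/3,44/3] -> hit [10,10], descend [2, 3, 7, 15]
    N2 x:[10,16] y:[19/3,25/3] z:[16/3,17/3] -> miss, prune
    N3 x:[15,27] y:[5,29/3] z:[10/3,23/3] -> miss, prune
    N7 x:[22,37] y:[10/3,10] z:[29/3,44/3] -> miss, prune
    N15 x:[13,19] y:[6,7] z:[20/3,22/3] -> miss, prune
  N9 x:[14,33] y:[-4,-1/3] z:[8/3,13] -> miss, prune
  N14 x:[0,14] y:[-5/3,8] z:[32/3,44/3] -> miss, prune
  N17 x:[-5,13] y:[-10/3,28/3] z:[2/3,10] -> hit [2/3,28/3], descend [4, 10, 16, 18]
    N4 x:[-5,3] y:[1,7] z:[14/3,8] -> miss, prune
    N10 x:[-4,2] y:[22/3,25/3] z:[25/3,10] -> miss, prune
    N16 x:[-4,-1] y:[-10/3,-7/3] z:[19/3,20/3] -> miss, prune
    N18 x:[7,13] y:[20/3,28/3] z:[2/3,26/3] -> hit [7,26/3] leaf, test {P4(miss), P21@t=25/3}

order=[0, 6, 2, 3, 7, 15, 9, 14, 17, 4, 10, 16, 18]  |boxes|=13  |leaves|=1  hit=P21

== RESULT ==
[0, 6, 2, 3, 7, 15, 9, 14, 17, 4, 10, 16, 18]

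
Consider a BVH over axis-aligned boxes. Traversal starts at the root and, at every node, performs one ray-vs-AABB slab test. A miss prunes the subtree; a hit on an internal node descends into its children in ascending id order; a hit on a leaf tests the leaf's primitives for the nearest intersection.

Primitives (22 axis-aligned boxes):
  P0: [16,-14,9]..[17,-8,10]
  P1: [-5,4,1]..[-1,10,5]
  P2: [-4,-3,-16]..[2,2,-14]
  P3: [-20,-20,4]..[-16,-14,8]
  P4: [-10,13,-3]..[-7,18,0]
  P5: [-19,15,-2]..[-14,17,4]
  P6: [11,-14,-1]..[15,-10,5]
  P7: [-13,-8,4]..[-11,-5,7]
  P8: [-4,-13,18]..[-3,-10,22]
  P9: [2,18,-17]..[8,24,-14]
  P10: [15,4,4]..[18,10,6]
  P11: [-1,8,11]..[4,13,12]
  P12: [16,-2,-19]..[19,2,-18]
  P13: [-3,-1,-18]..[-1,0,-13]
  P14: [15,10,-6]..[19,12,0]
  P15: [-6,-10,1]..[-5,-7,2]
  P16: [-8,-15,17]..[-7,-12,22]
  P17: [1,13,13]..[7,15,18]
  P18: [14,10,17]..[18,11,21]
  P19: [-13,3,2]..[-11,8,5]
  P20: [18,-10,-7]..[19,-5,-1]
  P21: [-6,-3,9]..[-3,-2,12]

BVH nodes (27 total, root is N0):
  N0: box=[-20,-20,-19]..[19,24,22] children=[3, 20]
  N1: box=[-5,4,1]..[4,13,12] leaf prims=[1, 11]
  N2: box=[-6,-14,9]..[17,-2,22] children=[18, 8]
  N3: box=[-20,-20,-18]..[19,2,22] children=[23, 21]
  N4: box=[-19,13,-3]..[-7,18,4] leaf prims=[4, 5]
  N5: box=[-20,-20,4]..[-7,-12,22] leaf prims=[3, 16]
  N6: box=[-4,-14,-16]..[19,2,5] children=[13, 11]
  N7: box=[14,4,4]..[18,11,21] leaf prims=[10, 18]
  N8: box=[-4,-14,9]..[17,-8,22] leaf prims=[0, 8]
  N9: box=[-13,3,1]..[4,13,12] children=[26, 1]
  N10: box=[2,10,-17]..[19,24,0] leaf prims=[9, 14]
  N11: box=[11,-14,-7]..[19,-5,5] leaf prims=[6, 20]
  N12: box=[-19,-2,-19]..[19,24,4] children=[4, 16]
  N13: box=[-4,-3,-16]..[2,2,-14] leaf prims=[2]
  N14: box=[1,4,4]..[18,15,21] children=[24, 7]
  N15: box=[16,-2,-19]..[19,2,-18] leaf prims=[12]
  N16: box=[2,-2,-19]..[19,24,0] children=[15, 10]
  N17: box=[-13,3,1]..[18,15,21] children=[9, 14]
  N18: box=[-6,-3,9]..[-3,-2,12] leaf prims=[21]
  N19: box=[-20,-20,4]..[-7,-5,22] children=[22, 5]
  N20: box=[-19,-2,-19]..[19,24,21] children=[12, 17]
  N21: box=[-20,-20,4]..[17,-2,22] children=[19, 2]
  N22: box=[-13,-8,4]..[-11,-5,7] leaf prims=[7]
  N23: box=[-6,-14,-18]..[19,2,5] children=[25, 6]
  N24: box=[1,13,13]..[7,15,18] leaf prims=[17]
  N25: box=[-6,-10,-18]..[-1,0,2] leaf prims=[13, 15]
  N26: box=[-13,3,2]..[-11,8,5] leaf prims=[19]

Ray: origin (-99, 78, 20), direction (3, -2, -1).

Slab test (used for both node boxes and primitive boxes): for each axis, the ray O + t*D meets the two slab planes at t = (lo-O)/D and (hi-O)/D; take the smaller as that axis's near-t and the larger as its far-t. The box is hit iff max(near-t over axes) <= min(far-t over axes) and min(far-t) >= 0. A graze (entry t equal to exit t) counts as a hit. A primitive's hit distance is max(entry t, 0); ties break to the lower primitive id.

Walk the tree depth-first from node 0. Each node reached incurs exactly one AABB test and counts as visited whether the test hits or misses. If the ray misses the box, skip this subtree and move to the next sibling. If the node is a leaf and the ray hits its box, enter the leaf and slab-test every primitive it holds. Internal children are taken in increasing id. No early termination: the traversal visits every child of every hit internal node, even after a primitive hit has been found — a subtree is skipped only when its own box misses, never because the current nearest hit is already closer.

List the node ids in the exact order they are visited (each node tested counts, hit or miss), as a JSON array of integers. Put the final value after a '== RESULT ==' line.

Traverse from the root:
N0 x:[79/3,118/3] y:[27,49] z:[-2,39] -> hit [27,39], descend [3, 20]
  N3 x:[79/3,118/3] y:[38,49] z:[-2,38] -> hit [38,38], descend [21, 23]
    N21 x:[79/3,116/3] y:[40,49] z:[-2,16] -> miss, prune
    N23 x:[31,118/3] y:[38,46] z:[15,38] -> hit [38,38], descend [6, 25]
      N6 x:[95/3,118/3] y:[38,46] z:[15,36] -> miss, prune
      N25 x:[31,98/3] y:[39,44] z:[18,38] -> miss, prune
  N20 x:[80/3,118/3] y:[27,40] z:[-1,39] -> hit [27,39], descend [12, 17]
    N12 x:[80/3,118/3] y:[27,40] z:[16,39] -> hit [27,39], descend [4, 16]
      N4 x:[80/3,92/3] y:[30,65/2] z:[16,23] -> miss, prune
      N16 x:[101/3,118/3] y:[27,40] z:[20,39] -> hit [101/3,39], descend [10, 15]
        N10 x:[101/3,118/3] y:[27,34] z:[20,37] -> hit [101/3,34] leaf, test {P9(miss), P14(miss)}
        N15 x:[115/3,118/3] y:[38,40] z:[38,39] -> hit [115/3,39] leaf, test {P12@t=115/3}
    N17 x:[86/3,39] y:[63/2,75/2] z:[-1,19] -> miss, prune

Visited [0, 3, 21, 23, 6, 25, 20, 12, 4, 16, 10, 15, 17]. Tests: 13 box, 2 leaf. Nearest: P12.

== RESULT ==
[0, 3, 21, 23, 6, 25, 20, 12, 4, 16, 10, 15, 17]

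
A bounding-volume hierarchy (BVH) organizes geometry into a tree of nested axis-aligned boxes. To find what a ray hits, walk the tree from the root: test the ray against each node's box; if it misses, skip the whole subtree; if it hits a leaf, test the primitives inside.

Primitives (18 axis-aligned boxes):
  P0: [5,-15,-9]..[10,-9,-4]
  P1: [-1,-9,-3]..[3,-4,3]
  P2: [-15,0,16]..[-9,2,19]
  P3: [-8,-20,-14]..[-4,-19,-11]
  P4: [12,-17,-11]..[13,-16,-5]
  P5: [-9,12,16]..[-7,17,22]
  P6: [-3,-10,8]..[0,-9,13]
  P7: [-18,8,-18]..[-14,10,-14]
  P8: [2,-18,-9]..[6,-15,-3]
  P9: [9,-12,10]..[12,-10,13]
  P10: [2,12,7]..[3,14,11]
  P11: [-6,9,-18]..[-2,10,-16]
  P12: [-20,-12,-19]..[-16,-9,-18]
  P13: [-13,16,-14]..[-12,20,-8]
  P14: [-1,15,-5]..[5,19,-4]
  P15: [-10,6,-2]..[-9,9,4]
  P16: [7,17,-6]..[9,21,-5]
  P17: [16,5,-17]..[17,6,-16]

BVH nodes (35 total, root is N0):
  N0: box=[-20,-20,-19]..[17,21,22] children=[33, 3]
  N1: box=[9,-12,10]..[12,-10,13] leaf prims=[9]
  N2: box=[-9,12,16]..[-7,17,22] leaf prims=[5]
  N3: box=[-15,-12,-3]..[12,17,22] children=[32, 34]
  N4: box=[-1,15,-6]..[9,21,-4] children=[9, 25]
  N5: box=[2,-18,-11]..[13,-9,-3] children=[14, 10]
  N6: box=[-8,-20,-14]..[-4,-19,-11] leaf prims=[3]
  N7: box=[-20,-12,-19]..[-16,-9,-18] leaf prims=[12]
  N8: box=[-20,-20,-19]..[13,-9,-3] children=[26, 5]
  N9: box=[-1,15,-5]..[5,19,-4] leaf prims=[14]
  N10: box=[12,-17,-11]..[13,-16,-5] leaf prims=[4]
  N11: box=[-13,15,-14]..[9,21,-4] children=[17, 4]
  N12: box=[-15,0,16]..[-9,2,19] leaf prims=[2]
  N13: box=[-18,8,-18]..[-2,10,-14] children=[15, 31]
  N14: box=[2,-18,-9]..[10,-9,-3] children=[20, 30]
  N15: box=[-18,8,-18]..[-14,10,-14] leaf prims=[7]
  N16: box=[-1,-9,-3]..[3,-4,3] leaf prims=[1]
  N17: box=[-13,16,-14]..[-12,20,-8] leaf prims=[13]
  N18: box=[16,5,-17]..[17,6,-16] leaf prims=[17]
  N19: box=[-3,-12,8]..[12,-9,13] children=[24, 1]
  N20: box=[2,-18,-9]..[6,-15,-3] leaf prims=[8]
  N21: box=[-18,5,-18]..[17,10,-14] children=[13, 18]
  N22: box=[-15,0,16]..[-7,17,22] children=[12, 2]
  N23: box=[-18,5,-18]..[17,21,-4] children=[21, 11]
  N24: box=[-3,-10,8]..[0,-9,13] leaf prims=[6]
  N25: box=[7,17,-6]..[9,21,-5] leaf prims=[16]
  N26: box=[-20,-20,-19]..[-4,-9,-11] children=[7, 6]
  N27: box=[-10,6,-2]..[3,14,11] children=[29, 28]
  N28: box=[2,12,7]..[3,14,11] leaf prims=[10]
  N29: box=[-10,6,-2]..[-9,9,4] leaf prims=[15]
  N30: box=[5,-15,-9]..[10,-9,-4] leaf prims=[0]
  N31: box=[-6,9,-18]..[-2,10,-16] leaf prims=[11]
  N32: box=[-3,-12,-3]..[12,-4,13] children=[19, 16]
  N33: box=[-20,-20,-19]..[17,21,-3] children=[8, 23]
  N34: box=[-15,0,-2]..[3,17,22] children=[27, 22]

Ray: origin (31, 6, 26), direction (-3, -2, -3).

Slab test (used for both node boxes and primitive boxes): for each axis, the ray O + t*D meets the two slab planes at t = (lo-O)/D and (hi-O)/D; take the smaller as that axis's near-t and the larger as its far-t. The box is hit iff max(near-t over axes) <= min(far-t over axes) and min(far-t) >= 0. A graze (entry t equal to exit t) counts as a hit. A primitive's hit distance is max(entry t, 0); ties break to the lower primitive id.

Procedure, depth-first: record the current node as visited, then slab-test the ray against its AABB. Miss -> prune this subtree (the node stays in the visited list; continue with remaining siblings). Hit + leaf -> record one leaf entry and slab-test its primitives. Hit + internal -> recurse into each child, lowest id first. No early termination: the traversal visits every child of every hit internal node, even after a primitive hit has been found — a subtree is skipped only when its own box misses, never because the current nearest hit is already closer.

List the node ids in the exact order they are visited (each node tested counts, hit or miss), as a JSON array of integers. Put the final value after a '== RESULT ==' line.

Walk:
N0 x:[14/3,17] y:[-15/2,13] z:[4/3,15] -> hit [14/3,13], descend [3, 33]
  N3 x:[19/3,46/3] y:[-11/2,9] z:[4/3,29/3] -> hit [19/3,9], descend [32, 34]
    N32 x:[19/3,34/3] y:[5,9] z:[13/3,29/3] -> hit [19/3,9], descend [16, 19]
      N16 x:[28/3,32/3] y:[5,15/2] z:[23/3,29/3] -> miss, prune
      N19 x:[19/3,34/3] y:[15/2,9] z:[13/3,6] -> miss, prune
    N34 x:[28/3,46/3] y:[-11/2,3] z:[4/3,28/3] -> miss, prune
  N33 x:[14/3,17] y:[-15/2,13] z:[29/3,15] -> hit [29/3,13], descend [8, 23]
    N8 x:[6,17] y:[15/2,13] z:[29/3,15] -> hit [29/3,13], descend [5, 26]
      N5 x:[6,29/3] y:[15/2,12] z:[29/3,37/3] -> hit [29/3,29/3], descend [10, 14]
        N10 x:[6,19/3] y:[11,23/2] z:[31/3,37/3] -> miss, prune
        N14 x:[7,29/3] y:[15/2,12] z:[29/3,35/3] -> hit [29/3,29/3], descend [20, 30]
          N20 x:[25/3,29/3] y:[21/2,12] z:[29/3,35/3] -> miss, prune
          N30 x:[7,26/3] y:[15/2,21/2] z:[10,35/3] -> miss, prune
      N26 x:[35/3,17] y:[15/2,13] z:[37/3,15] -> hit [37/3,13], descend [6, 7]
        N6 x:[35/3,13] y:[25/2,13] z:[37/3,40/3] -> hit [25/2,13] leaf, test {P3@t=25/2}
        N7 x:[47/3,17] y:[15/2,9] z:[44/3,15] -> miss, prune
    N23 x:[14/3,49/3] y:[-15/2,1/2] z:[10,44/3] -> miss, prune

Visited [0, 3, 32, 16, 19, 34, 33, 8, 5, 10, 14, 20, 30, 26, 6, 7, 23]. Tests: 17 box, 1 leaf. Nearest: P3.

== RESULT ==
[0, 3, 32, 16, 19, 34, 33, 8, 5, 10, 14, 20, 30, 26, 6, 7, 23]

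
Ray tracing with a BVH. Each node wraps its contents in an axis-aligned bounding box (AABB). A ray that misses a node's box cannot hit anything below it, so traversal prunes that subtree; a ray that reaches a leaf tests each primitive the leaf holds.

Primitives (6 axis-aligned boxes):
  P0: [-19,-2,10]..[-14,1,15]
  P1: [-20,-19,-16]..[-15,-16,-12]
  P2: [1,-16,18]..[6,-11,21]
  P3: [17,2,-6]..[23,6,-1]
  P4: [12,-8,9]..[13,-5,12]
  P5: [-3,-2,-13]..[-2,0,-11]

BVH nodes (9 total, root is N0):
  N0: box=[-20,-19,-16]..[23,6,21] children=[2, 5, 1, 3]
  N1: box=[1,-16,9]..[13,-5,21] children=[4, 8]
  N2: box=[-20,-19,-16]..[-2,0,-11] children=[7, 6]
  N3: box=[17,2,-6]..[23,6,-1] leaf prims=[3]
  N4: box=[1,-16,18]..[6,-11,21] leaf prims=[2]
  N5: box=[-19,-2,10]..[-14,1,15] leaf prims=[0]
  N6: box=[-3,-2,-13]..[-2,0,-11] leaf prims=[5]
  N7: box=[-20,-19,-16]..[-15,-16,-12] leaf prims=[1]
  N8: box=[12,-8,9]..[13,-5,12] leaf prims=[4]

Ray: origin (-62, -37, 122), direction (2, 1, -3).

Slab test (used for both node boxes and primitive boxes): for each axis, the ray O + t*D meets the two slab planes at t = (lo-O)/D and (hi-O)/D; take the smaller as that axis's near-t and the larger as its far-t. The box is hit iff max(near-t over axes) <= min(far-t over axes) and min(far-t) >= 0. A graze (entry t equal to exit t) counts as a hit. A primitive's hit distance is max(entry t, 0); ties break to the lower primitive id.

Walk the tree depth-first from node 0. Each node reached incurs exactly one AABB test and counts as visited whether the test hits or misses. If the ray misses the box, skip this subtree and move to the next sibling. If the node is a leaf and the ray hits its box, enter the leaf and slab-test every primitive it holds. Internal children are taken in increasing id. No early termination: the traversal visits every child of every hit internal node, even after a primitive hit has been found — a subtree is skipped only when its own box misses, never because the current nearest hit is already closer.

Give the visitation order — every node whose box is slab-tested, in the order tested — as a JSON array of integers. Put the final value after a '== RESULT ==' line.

Walk:
N0 x:[21,85/2] y:[18,43] z:[101/3,46] -> hit [101/3,85/2], descend [1, 2, 3, 5]
  N1 x:[63/2,75/2] y:[21,32] z:[101/3,113/3] -> miss, prune
  N2 x:[21,30] y:[18,37] z:[133/3,46] -> miss, prune
  N3 x:[79/2,85/2] y:[39,43] z:[41,128/3] -> hit [41,85/2] leaf, test {P3@t=41}
  N5 x:[43/2,24] y:[35,38] z:[107/3,112/3] -> miss, prune

5 AABB tests over nodes [0, 1, 2, 3, 5]; 1 leaf entered; closest P3.

== RESULT ==
[0, 1, 2, 3, 5]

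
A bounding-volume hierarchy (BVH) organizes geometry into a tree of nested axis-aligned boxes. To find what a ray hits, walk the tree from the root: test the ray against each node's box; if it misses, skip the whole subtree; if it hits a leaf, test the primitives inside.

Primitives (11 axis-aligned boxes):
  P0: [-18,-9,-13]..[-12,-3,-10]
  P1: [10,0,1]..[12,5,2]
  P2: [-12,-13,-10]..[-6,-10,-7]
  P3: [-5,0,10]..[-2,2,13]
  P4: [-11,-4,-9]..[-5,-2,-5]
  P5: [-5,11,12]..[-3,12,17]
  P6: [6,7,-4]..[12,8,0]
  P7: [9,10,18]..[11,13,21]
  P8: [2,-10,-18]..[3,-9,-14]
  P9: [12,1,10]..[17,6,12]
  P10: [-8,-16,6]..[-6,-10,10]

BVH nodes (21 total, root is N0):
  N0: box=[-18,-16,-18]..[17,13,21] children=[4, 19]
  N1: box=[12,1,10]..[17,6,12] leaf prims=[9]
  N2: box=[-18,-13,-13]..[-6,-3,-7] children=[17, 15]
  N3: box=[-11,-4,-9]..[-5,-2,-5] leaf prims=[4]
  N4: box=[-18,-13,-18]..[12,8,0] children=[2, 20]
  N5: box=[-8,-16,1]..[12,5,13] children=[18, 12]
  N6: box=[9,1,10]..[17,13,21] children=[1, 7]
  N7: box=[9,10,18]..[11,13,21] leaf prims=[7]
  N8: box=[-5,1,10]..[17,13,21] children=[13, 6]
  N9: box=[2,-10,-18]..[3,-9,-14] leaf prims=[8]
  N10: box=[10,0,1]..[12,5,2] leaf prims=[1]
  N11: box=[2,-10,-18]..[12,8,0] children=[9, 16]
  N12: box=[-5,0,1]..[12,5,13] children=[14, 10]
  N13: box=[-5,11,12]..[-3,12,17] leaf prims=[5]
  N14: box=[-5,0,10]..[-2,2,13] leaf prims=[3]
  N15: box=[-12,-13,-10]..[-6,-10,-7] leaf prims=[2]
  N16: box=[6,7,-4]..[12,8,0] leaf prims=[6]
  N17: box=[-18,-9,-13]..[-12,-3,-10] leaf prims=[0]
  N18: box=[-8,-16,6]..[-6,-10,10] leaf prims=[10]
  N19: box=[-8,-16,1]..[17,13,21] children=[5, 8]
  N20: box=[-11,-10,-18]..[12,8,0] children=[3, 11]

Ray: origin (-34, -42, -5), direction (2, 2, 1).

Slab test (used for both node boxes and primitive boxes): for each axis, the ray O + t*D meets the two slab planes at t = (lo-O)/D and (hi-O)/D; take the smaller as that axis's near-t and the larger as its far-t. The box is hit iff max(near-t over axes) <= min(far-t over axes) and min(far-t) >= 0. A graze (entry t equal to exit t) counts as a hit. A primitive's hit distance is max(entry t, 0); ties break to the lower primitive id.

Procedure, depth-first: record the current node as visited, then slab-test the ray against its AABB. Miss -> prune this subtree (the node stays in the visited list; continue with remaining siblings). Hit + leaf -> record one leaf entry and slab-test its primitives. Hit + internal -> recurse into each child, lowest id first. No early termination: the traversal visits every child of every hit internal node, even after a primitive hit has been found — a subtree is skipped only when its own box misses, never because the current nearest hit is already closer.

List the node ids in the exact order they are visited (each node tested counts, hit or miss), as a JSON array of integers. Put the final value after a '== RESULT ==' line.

Traverse from the root:
N0 x:[8,51/2] y:[13,55/2] z:[-13,26] -> hit [13,51/2], descend [4, 19]
  N4 x:[8,23] y:[29/2,25] z:[-13,5] -> miss, prune
  N19 x:[13,51/2] y:[13,55/2] z:[6,26] -> hit [13,51/2], descend [5, 8]
    N5 x:[13,23] y:[13,47/2] z:[6,18] -> hit [13,18], descend [12, 18]
      N12 x:[29/2,23] y:[21,47/2] z:[6,18] -> miss, prune
      N18 x:[13,14] y:[13,16] z:[11,15] -> hit [13,14] leaf, test {P10@t=13}
    N8 x:[29/2,51/2] y:[43/2,55/2] z:[15,26] -> hit [43/2,51/2], descend [6, 13]
      N6 x:[43/2,51/2] y:[43/2,55/2] z:[15,26] -> hit [43/2,51/2], descend [1, 7]
        N1 x:[23,51/2] y:[43/2,24] z:[15,17] -> miss, prune
        N7 x:[43/2,45/2] y:[26,55/2] z:[23,26] -> miss, prune
      N13 x:[29/2,31/2] y:[53/2,27] z:[17,22] -> miss, prune

order=[0, 4, 19, 5, 12, 18, 8, 6, 1, 7, 13]  |boxes|=11  |leaves|=1  hit=P10

== RESULT ==
[0, 4, 19, 5, 12, 18, 8, 6, 1, 7, 13]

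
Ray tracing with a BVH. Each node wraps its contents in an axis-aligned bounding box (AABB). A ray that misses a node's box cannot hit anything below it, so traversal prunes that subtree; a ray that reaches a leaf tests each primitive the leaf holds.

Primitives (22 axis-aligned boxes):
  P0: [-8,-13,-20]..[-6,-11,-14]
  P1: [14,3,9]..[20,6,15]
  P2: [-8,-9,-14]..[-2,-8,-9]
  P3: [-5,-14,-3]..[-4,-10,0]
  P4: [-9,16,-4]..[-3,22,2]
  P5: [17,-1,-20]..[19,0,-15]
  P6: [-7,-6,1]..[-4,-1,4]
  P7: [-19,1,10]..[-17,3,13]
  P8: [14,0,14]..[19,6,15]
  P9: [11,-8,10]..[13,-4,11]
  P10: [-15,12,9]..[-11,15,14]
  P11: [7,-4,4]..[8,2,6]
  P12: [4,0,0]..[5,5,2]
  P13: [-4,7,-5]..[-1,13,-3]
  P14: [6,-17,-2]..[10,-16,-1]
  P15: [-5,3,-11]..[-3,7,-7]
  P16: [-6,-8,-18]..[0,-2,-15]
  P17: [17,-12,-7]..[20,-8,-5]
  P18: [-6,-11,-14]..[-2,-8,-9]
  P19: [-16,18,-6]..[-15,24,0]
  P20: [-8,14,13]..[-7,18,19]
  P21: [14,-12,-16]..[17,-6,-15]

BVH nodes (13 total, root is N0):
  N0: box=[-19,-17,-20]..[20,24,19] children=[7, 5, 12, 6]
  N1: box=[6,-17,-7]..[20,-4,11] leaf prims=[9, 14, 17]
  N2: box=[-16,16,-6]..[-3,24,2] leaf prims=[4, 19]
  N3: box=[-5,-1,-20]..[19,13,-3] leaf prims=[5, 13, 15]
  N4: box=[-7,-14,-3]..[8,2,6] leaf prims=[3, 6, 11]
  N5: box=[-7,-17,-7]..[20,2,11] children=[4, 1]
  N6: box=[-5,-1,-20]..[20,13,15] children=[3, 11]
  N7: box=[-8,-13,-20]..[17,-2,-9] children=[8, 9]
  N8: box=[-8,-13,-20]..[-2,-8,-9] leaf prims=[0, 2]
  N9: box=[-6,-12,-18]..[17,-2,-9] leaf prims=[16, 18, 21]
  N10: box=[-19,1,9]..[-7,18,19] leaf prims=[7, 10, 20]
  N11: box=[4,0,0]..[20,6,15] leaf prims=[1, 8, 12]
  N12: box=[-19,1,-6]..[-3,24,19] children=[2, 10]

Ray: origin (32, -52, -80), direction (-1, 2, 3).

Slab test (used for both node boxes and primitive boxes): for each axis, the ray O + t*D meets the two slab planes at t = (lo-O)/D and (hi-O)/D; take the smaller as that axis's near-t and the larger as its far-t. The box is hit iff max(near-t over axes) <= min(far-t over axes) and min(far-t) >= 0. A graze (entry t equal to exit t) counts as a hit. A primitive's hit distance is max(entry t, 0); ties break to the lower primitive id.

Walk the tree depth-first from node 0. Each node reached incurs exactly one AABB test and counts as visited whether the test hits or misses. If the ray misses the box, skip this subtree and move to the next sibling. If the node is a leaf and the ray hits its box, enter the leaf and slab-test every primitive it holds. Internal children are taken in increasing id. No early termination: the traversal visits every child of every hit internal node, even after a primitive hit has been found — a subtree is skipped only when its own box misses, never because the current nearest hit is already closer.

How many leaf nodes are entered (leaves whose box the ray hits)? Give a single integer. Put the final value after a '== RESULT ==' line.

Walk:
N0 x:[12,51] y:[35/2,38] z:[20,33] -> hit [20,33], descend [5, 6, 7, 12]
  N5 x:[12,39] y:[35/2,27] z:[73/3,91/3] -> hit [73/3,27], descend [1, 4]
    N1 x:[12,26] y:[35/2,24] z:[73/3,91/3] -> miss, prune
    N4 x:[24,39] y:[19,27] z:[77/3,86/3] -> hit [77/3,27] leaf, test {P3(miss), P6(miss), P11(miss)}
  N6 x:[12,37] y:[51/2,65/2] z:[20,95/3] -> hit [51/2,95/3], descend [3, 11]
    N3 x:[13,37] y:[51/2,65/2] z:[20,77/3] -> hit [51/2,77/3] leaf, test {P5(miss), P13(miss), P15(miss)}
    N11 x:[12,28] y:[26,29] z:[80/3,95/3] -> hit [80/3,28] leaf, test {P1(miss), P8(miss), P12@t=27}
  N7 x:[15,40] y:[39/2,25] z:[20,71/3] -> hit [20,71/3], descend [8, 9]
    N8 x:[34,40] y:[39/2,22] z:[20,71/3] -> miss, prune
    N9 x:[15,38] y:[20,25] z:[62/3,71/3] -> hit [62/3,71/3] leaf, test {P16(miss), P18(miss), P21(miss)}
  N12 x:[35,51] y:[53/2,38] z:[74/3,33] -> miss, prune

11 AABB tests over nodes [0, 5, 1, 4, 6, 3, 11, 7, 8, 9, 12]; 4 leaves entered; closest P12.

== RESULT ==
4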